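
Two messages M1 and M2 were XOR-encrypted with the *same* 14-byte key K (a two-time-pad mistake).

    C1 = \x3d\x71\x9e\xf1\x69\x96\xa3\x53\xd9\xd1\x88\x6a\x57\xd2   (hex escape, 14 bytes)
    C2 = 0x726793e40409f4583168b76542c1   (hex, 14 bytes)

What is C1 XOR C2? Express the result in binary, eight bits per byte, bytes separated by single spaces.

C1 ⊕ C2 = (M1 ⊕ K) ⊕ (M2 ⊕ K) = M1 ⊕ M2 — the shared key cancels under XOR.
3d XOR 72 = 4f
71 XOR 67 = 16
9e XOR 93 = 0d
f1 XOR e4 = 15
69 XOR 04 = 6d
96 XOR 09 = 9f
a3 XOR f4 = 57
53 XOR 58 = 0b
d9 XOR 31 = e8
d1 XOR 68 = b9
88 XOR b7 = 3f
6a XOR 65 = 0f
57 XOR 42 = 15
d2 XOR c1 = 13

01001111 00010110 00001101 00010101 01101101 10011111 01010111 00001011 11101000 10111001 00111111 00001111 00010101 00010011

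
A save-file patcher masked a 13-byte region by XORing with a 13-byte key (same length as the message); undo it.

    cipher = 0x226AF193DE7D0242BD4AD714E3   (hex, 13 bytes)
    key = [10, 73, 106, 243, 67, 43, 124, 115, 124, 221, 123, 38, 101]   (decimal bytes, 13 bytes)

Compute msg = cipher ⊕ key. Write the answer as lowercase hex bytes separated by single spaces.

28 23 9b 60 9d 56 7e 31 c1 97 ac 32 86

XOR is its own inverse, so applying the key byte-wise gives the result directly.
byte 0: 00100010 ⊕ 00001010 = 00101000
byte 1: 01101010 ⊕ 01001001 = 00100011
byte 2: 11110001 ⊕ 01101010 = 10011011
byte 3: 10010011 ⊕ 11110011 = 01100000
byte 4: 11011110 ⊕ 01000011 = 10011101
byte 5: 01111101 ⊕ 00101011 = 01010110
byte 6: 00000010 ⊕ 01111100 = 01111110
byte 7: 01000010 ⊕ 01110011 = 00110001
byte 8: 10111101 ⊕ 01111100 = 11000001
byte 9: 01001010 ⊕ 11011101 = 10010111
byte 10: 11010111 ⊕ 01111011 = 10101100
byte 11: 00010100 ⊕ 00100110 = 00110010
byte 12: 11100011 ⊕ 01100101 = 10000110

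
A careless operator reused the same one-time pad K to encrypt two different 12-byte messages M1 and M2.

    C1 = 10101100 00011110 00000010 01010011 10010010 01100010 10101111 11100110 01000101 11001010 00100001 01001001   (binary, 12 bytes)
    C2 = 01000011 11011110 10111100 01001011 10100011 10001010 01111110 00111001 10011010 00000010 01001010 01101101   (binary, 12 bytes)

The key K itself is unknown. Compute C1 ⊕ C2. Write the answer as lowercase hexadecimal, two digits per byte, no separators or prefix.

C1 ⊕ C2 = (M1 ⊕ K) ⊕ (M2 ⊕ K) = M1 ⊕ M2 — the shared key cancels under XOR.
byte 0: ac ^ 43 = ef
byte 1: 1e ^ de = c0
byte 2: 02 ^ bc = be
byte 3: 53 ^ 4b = 18
byte 4: 92 ^ a3 = 31
byte 5: 62 ^ 8a = e8
byte 6: af ^ 7e = d1
byte 7: e6 ^ 39 = df
byte 8: 45 ^ 9a = df
byte 9: ca ^ 02 = c8
byte 10: 21 ^ 4a = 6b
byte 11: 49 ^ 6d = 24

efc0be1831e8d1dfdfc86b24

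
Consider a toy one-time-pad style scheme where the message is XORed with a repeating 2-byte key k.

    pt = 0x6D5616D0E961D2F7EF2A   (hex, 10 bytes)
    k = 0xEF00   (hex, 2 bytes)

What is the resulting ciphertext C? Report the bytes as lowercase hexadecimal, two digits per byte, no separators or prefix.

The 2-byte key repeats, so the effective keystream is ef 00 ef 00 ef 00 ef 00 ef 00.
byte 0: 01101101 ⊕ 11101111 = 10000010
byte 1: 01010110 ⊕ 00000000 = 01010110
byte 2: 00010110 ⊕ 11101111 = 11111001
byte 3: 11010000 ⊕ 00000000 = 11010000
byte 4: 11101001 ⊕ 11101111 = 00000110
byte 5: 01100001 ⊕ 00000000 = 01100001
byte 6: 11010010 ⊕ 11101111 = 00111101
byte 7: 11110111 ⊕ 00000000 = 11110111
byte 8: 11101111 ⊕ 11101111 = 00000000
byte 9: 00101010 ⊕ 00000000 = 00101010

8256f9d006613df7002a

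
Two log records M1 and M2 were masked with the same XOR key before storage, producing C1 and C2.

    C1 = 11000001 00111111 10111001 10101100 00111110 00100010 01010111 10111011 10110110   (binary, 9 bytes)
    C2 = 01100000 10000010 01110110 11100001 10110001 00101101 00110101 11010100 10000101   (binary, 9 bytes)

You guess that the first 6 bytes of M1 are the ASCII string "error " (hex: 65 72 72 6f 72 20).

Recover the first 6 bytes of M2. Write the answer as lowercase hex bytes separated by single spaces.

c4 cf bd 22 fd 2f

First, C1 ⊕ C2 = (M1 ⊕ K) ⊕ (M2 ⊕ K) = M1 ⊕ M2, so the key drops out. Then M2 = (M1 ⊕ M2) ⊕ M1 over the first 6 bytes.
byte 0: (c1 xor 60) xor 65 = a1 xor 65 = c4
byte 1: (3f xor 82) xor 72 = bd xor 72 = cf
byte 2: (b9 xor 76) xor 72 = cf xor 72 = bd
byte 3: (ac xor e1) xor 6f = 4d xor 6f = 22
byte 4: (3e xor b1) xor 72 = 8f xor 72 = fd
byte 5: (22 xor 2d) xor 20 = 0f xor 20 = 2f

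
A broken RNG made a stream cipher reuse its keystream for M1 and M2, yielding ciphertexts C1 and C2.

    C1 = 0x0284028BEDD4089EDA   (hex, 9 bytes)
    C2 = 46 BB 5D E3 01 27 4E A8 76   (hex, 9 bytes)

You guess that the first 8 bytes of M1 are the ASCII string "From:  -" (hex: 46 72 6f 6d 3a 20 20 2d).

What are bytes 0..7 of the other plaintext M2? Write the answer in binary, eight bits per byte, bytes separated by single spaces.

First, C1 ⊕ C2 = (M1 ⊕ K) ⊕ (M2 ⊕ K) = M1 ⊕ M2, so the key drops out. Then M2 = (M1 ⊕ M2) ⊕ M1 over the first 8 bytes.
byte 0: (02 ^ 46) ^ 46 = 44 ^ 46 = 02
byte 1: (84 ^ bb) ^ 72 = 3f ^ 72 = 4d
byte 2: (02 ^ 5d) ^ 6f = 5f ^ 6f = 30
byte 3: (8b ^ e3) ^ 6d = 68 ^ 6d = 05
byte 4: (ed ^ 01) ^ 3a = ec ^ 3a = d6
byte 5: (d4 ^ 27) ^ 20 = f3 ^ 20 = d3
byte 6: (08 ^ 4e) ^ 20 = 46 ^ 20 = 66
byte 7: (9e ^ a8) ^ 2d = 36 ^ 2d = 1b

00000010 01001101 00110000 00000101 11010110 11010011 01100110 00011011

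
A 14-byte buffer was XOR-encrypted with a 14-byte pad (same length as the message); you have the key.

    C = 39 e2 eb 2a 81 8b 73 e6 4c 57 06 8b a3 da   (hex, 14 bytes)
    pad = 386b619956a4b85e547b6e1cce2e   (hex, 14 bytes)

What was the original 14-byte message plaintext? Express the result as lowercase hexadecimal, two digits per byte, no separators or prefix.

byte 0: 00111001 XOR 00111000 = 00000001
byte 1: 11100010 XOR 01101011 = 10001001
byte 2: 11101011 XOR 01100001 = 10001010
byte 3: 00101010 XOR 10011001 = 10110011
byte 4: 10000001 XOR 01010110 = 11010111
byte 5: 10001011 XOR 10100100 = 00101111
byte 6: 01110011 XOR 10111000 = 11001011
byte 7: 11100110 XOR 01011110 = 10111000
byte 8: 01001100 XOR 01010100 = 00011000
byte 9: 01010111 XOR 01111011 = 00101100
byte 10: 00000110 XOR 01101110 = 01101000
byte 11: 10001011 XOR 00011100 = 10010111
byte 12: 10100011 XOR 11001110 = 01101101
byte 13: 11011010 XOR 00101110 = 11110100

01898ab3d72fcbb8182c68976df4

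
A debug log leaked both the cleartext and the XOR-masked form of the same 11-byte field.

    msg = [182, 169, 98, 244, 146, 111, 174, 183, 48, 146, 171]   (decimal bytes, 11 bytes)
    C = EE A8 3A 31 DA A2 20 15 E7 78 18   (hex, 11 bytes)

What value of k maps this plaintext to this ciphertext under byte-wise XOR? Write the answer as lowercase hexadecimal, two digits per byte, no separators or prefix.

580158c548cd8ea2d7eab3

Since C = msg ⊕ k, XORing both sides with msg gives k = msg ⊕ C.
10110110 xor 11101110 = 01011000
10101001 xor 10101000 = 00000001
01100010 xor 00111010 = 01011000
11110100 xor 00110001 = 11000101
10010010 xor 11011010 = 01001000
01101111 xor 10100010 = 11001101
10101110 xor 00100000 = 10001110
10110111 xor 00010101 = 10100010
00110000 xor 11100111 = 11010111
10010010 xor 01111000 = 11101010
10101011 xor 00011000 = 10110011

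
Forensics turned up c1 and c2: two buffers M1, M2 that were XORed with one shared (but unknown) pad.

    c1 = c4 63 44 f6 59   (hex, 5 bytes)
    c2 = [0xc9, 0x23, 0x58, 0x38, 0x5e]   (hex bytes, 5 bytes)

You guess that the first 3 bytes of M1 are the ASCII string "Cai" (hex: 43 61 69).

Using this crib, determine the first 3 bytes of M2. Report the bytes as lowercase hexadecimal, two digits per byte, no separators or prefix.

First, c1 ⊕ c2 = (M1 ⊕ K) ⊕ (M2 ⊕ K) = M1 ⊕ M2, so the key drops out. Then M2 = (M1 ⊕ M2) ⊕ M1 over the first 3 bytes.
byte 0: (c4 xor c9) xor 43 = 0d xor 43 = 4e
byte 1: (63 xor 23) xor 61 = 40 xor 61 = 21
byte 2: (44 xor 58) xor 69 = 1c xor 69 = 75

4e2175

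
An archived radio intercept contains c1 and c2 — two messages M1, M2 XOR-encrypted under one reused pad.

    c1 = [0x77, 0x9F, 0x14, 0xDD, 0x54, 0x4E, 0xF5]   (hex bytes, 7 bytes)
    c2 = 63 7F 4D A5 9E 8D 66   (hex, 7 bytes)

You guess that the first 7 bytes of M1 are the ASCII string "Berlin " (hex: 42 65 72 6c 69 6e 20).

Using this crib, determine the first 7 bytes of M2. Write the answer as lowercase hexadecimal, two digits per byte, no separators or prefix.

First, c1 ⊕ c2 = (M1 ⊕ K) ⊕ (M2 ⊕ K) = M1 ⊕ M2, so the key drops out. Then M2 = (M1 ⊕ M2) ⊕ M1 over the first 7 bytes.
byte 0: (77 ^ 63) ^ 42 = 14 ^ 42 = 56
byte 1: (9f ^ 7f) ^ 65 = e0 ^ 65 = 85
byte 2: (14 ^ 4d) ^ 72 = 59 ^ 72 = 2b
byte 3: (dd ^ a5) ^ 6c = 78 ^ 6c = 14
byte 4: (54 ^ 9e) ^ 69 = ca ^ 69 = a3
byte 5: (4e ^ 8d) ^ 6e = c3 ^ 6e = ad
byte 6: (f5 ^ 66) ^ 20 = 93 ^ 20 = b3

56852b14a3adb3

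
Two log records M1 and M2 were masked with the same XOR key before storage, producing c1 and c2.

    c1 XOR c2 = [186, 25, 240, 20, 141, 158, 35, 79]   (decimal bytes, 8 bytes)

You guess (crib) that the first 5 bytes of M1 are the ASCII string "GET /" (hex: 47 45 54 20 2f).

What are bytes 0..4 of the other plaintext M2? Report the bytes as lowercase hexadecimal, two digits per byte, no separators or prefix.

Since c1 ⊕ c2 = M1 ⊕ M2, XORing with the guessed M1 bytes yields the corresponding M2 bytes: M2 = (c1 ⊕ c2) ⊕ M1.
byte 0: ba ⊕ 47 = fd
byte 1: 19 ⊕ 45 = 5c
byte 2: f0 ⊕ 54 = a4
byte 3: 14 ⊕ 20 = 34
byte 4: 8d ⊕ 2f = a2

fd5ca434a2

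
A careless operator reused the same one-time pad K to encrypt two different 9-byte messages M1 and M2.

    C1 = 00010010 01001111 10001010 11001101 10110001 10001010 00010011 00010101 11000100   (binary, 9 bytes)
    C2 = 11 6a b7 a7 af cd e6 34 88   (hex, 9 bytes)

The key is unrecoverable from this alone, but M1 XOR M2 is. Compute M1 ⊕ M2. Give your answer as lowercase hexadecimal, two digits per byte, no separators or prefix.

03253d6a1e47f5214c

C1 ⊕ C2 = (M1 ⊕ K) ⊕ (M2 ⊕ K) = M1 ⊕ M2 — the shared key cancels under XOR.
12 XOR 11 = 03
4f XOR 6a = 25
8a XOR b7 = 3d
cd XOR a7 = 6a
b1 XOR af = 1e
8a XOR cd = 47
13 XOR e6 = f5
15 XOR 34 = 21
c4 XOR 88 = 4c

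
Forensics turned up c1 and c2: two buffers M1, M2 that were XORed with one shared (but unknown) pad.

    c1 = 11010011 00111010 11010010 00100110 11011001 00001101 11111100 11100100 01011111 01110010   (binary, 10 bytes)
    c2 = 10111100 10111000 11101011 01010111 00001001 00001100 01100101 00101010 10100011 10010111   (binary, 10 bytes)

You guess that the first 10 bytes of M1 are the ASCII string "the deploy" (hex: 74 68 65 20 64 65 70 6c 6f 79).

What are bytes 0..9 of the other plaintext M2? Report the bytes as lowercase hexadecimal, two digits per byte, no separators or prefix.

1bea5c51b464e9a2939c

First, c1 ⊕ c2 = (M1 ⊕ K) ⊕ (M2 ⊕ K) = M1 ⊕ M2, so the key drops out. Then M2 = (M1 ⊕ M2) ⊕ M1 over the first 10 bytes.
byte 0: (d3 ⊕ bc) ⊕ 74 = 6f ⊕ 74 = 1b
byte 1: (3a ⊕ b8) ⊕ 68 = 82 ⊕ 68 = ea
byte 2: (d2 ⊕ eb) ⊕ 65 = 39 ⊕ 65 = 5c
byte 3: (26 ⊕ 57) ⊕ 20 = 71 ⊕ 20 = 51
byte 4: (d9 ⊕ 09) ⊕ 64 = d0 ⊕ 64 = b4
byte 5: (0d ⊕ 0c) ⊕ 65 = 01 ⊕ 65 = 64
byte 6: (fc ⊕ 65) ⊕ 70 = 99 ⊕ 70 = e9
byte 7: (e4 ⊕ 2a) ⊕ 6c = ce ⊕ 6c = a2
byte 8: (5f ⊕ a3) ⊕ 6f = fc ⊕ 6f = 93
byte 9: (72 ⊕ 97) ⊕ 79 = e5 ⊕ 79 = 9c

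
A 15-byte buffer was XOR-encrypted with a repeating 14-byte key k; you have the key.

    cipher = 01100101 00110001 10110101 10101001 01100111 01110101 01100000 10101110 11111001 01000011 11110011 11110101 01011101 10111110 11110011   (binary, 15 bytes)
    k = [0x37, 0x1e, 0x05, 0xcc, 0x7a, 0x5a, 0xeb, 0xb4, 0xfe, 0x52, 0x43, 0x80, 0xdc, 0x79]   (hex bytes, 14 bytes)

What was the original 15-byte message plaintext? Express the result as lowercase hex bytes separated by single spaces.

The 14-byte key repeats, so the effective keystream is 37 1e 05 cc 7a 5a eb b4 fe 52 43 80 dc 79 37.
byte 0: 65 xor 37 = 52
byte 1: 31 xor 1e = 2f
byte 2: b5 xor 05 = b0
byte 3: a9 xor cc = 65
byte 4: 67 xor 7a = 1d
byte 5: 75 xor 5a = 2f
byte 6: 60 xor eb = 8b
byte 7: ae xor b4 = 1a
byte 8: f9 xor fe = 07
byte 9: 43 xor 52 = 11
byte 10: f3 xor 43 = b0
byte 11: f5 xor 80 = 75
byte 12: 5d xor dc = 81
byte 13: be xor 79 = c7
byte 14: f3 xor 37 = c4

52 2f b0 65 1d 2f 8b 1a 07 11 b0 75 81 c7 c4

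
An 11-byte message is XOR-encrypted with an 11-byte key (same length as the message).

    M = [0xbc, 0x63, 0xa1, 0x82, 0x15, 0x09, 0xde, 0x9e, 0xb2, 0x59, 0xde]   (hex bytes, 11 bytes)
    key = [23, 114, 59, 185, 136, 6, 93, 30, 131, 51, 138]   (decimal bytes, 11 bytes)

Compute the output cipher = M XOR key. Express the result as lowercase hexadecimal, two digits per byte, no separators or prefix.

bc XOR 17 = ab
63 XOR 72 = 11
a1 XOR 3b = 9a
82 XOR b9 = 3b
15 XOR 88 = 9d
09 XOR 06 = 0f
de XOR 5d = 83
9e XOR 1e = 80
b2 XOR 83 = 31
59 XOR 33 = 6a
de XOR 8a = 54

ab119a3b9d0f8380316a54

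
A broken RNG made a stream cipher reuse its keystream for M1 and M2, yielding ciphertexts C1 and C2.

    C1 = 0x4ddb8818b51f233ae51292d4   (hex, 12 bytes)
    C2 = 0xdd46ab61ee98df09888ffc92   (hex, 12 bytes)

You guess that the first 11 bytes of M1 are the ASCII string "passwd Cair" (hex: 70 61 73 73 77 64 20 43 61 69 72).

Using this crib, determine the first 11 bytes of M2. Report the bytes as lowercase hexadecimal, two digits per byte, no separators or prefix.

First, C1 ⊕ C2 = (M1 ⊕ K) ⊕ (M2 ⊕ K) = M1 ⊕ M2, so the key drops out. Then M2 = (M1 ⊕ M2) ⊕ M1 over the first 11 bytes.
byte 0: (4d xor dd) xor 70 = 90 xor 70 = e0
byte 1: (db xor 46) xor 61 = 9d xor 61 = fc
byte 2: (88 xor ab) xor 73 = 23 xor 73 = 50
byte 3: (18 xor 61) xor 73 = 79 xor 73 = 0a
byte 4: (b5 xor ee) xor 77 = 5b xor 77 = 2c
byte 5: (1f xor 98) xor 64 = 87 xor 64 = e3
byte 6: (23 xor df) xor 20 = fc xor 20 = dc
byte 7: (3a xor 09) xor 43 = 33 xor 43 = 70
byte 8: (e5 xor 88) xor 61 = 6d xor 61 = 0c
byte 9: (12 xor 8f) xor 69 = 9d xor 69 = f4
byte 10: (92 xor fc) xor 72 = 6e xor 72 = 1c

e0fc500a2ce3dc700cf41c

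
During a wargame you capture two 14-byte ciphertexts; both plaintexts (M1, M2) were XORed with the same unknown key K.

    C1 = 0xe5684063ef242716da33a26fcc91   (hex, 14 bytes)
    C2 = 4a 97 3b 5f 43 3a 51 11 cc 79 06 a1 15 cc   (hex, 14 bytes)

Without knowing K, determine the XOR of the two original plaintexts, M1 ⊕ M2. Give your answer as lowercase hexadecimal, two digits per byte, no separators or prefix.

C1 ⊕ C2 = (M1 ⊕ K) ⊕ (M2 ⊕ K) = M1 ⊕ M2 — the shared key cancels under XOR.
byte 0: 11100101 ^ 01001010 = 10101111
byte 1: 01101000 ^ 10010111 = 11111111
byte 2: 01000000 ^ 00111011 = 01111011
byte 3: 01100011 ^ 01011111 = 00111100
byte 4: 11101111 ^ 01000011 = 10101100
byte 5: 00100100 ^ 00111010 = 00011110
byte 6: 00100111 ^ 01010001 = 01110110
byte 7: 00010110 ^ 00010001 = 00000111
byte 8: 11011010 ^ 11001100 = 00010110
byte 9: 00110011 ^ 01111001 = 01001010
byte 10: 10100010 ^ 00000110 = 10100100
byte 11: 01101111 ^ 10100001 = 11001110
byte 12: 11001100 ^ 00010101 = 11011001
byte 13: 10010001 ^ 11001100 = 01011101

afff7b3cac1e7607164aa4ced95d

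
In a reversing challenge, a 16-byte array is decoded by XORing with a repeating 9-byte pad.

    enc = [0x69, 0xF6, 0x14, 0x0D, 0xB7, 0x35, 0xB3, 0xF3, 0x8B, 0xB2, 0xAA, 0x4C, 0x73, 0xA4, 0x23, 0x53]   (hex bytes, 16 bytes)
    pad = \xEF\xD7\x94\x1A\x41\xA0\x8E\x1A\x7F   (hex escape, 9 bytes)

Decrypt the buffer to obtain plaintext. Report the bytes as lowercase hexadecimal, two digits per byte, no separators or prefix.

The 9-byte key repeats, so the effective keystream is ef d7 94 1a 41 a0 8e 1a 7f ef d7 94 1a 41 a0 8e.
byte 0: 01101001 xor 11101111 = 10000110
byte 1: 11110110 xor 11010111 = 00100001
byte 2: 00010100 xor 10010100 = 10000000
byte 3: 00001101 xor 00011010 = 00010111
byte 4: 10110111 xor 01000001 = 11110110
byte 5: 00110101 xor 10100000 = 10010101
byte 6: 10110011 xor 10001110 = 00111101
byte 7: 11110011 xor 00011010 = 11101001
byte 8: 10001011 xor 01111111 = 11110100
byte 9: 10110010 xor 11101111 = 01011101
byte 10: 10101010 xor 11010111 = 01111101
byte 11: 01001100 xor 10010100 = 11011000
byte 12: 01110011 xor 00011010 = 01101001
byte 13: 10100100 xor 01000001 = 11100101
byte 14: 00100011 xor 10100000 = 10000011
byte 15: 01010011 xor 10001110 = 11011101

86218017f6953de9f45d7dd869e583dd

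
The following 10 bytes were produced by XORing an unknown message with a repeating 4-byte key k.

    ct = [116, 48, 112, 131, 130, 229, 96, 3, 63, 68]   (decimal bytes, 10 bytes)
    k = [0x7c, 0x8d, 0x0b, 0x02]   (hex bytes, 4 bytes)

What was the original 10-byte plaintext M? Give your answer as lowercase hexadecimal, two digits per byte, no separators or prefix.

08bd7b81fe686b0143c9

The 4-byte key repeats, so the effective keystream is 7c 8d 0b 02 7c 8d 0b 02 7c 8d.
byte 0: 74 xor 7c = 08
byte 1: 30 xor 8d = bd
byte 2: 70 xor 0b = 7b
byte 3: 83 xor 02 = 81
byte 4: 82 xor 7c = fe
byte 5: e5 xor 8d = 68
byte 6: 60 xor 0b = 6b
byte 7: 03 xor 02 = 01
byte 8: 3f xor 7c = 43
byte 9: 44 xor 8d = c9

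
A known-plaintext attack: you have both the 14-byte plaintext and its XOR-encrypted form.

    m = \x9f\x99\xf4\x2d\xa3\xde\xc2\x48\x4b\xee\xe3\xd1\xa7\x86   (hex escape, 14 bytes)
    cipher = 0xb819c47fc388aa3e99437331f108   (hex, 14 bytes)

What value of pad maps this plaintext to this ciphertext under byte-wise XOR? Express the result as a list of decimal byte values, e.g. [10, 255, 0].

Since cipher = m ⊕ pad, XORing both sides with m gives pad = m ⊕ cipher.
159 ⊕ 184 =  39
153 ⊕  25 = 128
244 ⊕ 196 =  48
 45 ⊕ 127 =  82
163 ⊕ 195 =  96
222 ⊕ 136 =  86
194 ⊕ 170 = 104
 72 ⊕  62 = 118
 75 ⊕ 153 = 210
238 ⊕  67 = 173
227 ⊕ 115 = 144
209 ⊕  49 = 224
167 ⊕ 241 =  86
134 ⊕   8 = 142

[39, 128, 48, 82, 96, 86, 104, 118, 210, 173, 144, 224, 86, 142]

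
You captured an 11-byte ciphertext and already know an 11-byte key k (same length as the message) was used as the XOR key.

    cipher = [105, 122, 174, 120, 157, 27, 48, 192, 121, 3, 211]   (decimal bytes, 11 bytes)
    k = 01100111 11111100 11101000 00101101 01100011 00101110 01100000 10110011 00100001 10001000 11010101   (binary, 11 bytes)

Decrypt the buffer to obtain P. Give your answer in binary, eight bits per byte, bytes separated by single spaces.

00001110 10000110 01000110 01010101 11111110 00110101 01010000 01110011 01011000 10001011 00000110

105 XOR 103 =  14
122 XOR 252 = 134
174 XOR 232 =  70
120 XOR  45 =  85
157 XOR  99 = 254
 27 XOR  46 =  53
 48 XOR  96 =  80
192 XOR 179 = 115
121 XOR  33 =  88
  3 XOR 136 = 139
211 XOR 213 =   6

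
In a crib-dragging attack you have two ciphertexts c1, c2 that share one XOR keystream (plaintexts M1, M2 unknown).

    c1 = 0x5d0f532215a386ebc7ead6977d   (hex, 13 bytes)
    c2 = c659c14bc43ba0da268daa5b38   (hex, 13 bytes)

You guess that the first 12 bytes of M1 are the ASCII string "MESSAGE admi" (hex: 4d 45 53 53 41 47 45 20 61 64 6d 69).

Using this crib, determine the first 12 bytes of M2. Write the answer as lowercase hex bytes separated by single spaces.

First, c1 ⊕ c2 = (M1 ⊕ K) ⊕ (M2 ⊕ K) = M1 ⊕ M2, so the key drops out. Then M2 = (M1 ⊕ M2) ⊕ M1 over the first 12 bytes.
byte 0: (5d ^ c6) ^ 4d = 9b ^ 4d = d6
byte 1: (0f ^ 59) ^ 45 = 56 ^ 45 = 13
byte 2: (53 ^ c1) ^ 53 = 92 ^ 53 = c1
byte 3: (22 ^ 4b) ^ 53 = 69 ^ 53 = 3a
byte 4: (15 ^ c4) ^ 41 = d1 ^ 41 = 90
byte 5: (a3 ^ 3b) ^ 47 = 98 ^ 47 = df
byte 6: (86 ^ a0) ^ 45 = 26 ^ 45 = 63
byte 7: (eb ^ da) ^ 20 = 31 ^ 20 = 11
byte 8: (c7 ^ 26) ^ 61 = e1 ^ 61 = 80
byte 9: (ea ^ 8d) ^ 64 = 67 ^ 64 = 03
byte 10: (d6 ^ aa) ^ 6d = 7c ^ 6d = 11
byte 11: (97 ^ 5b) ^ 69 = cc ^ 69 = a5

d6 13 c1 3a 90 df 63 11 80 03 11 a5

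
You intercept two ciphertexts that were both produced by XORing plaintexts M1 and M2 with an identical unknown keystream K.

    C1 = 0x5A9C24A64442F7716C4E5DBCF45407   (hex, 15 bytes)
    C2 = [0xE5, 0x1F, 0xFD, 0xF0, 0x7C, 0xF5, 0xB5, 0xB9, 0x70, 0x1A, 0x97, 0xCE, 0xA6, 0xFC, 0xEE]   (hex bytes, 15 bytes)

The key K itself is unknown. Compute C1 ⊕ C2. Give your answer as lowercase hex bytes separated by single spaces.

bf 83 d9 56 38 b7 42 c8 1c 54 ca 72 52 a8 e9

C1 ⊕ C2 = (M1 ⊕ K) ⊕ (M2 ⊕ K) = M1 ⊕ M2 — the shared key cancels under XOR.
byte 0: 5a XOR e5 = bf
byte 1: 9c XOR 1f = 83
byte 2: 24 XOR fd = d9
byte 3: a6 XOR f0 = 56
byte 4: 44 XOR 7c = 38
byte 5: 42 XOR f5 = b7
byte 6: f7 XOR b5 = 42
byte 7: 71 XOR b9 = c8
byte 8: 6c XOR 70 = 1c
byte 9: 4e XOR 1a = 54
byte 10: 5d XOR 97 = ca
byte 11: bc XOR ce = 72
byte 12: f4 XOR a6 = 52
byte 13: 54 XOR fc = a8
byte 14: 07 XOR ee = e9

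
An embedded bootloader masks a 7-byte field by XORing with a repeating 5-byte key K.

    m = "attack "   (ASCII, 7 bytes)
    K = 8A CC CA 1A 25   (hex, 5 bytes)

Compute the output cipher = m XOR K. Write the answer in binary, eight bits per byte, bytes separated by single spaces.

The 5-byte key repeats, so the effective keystream is 8a cc ca 1a 25 8a cc.
byte 0: 61 ^ 8a = eb
byte 1: 74 ^ cc = b8
byte 2: 74 ^ ca = be
byte 3: 61 ^ 1a = 7b
byte 4: 63 ^ 25 = 46
byte 5: 6b ^ 8a = e1
byte 6: 20 ^ cc = ec

11101011 10111000 10111110 01111011 01000110 11100001 11101100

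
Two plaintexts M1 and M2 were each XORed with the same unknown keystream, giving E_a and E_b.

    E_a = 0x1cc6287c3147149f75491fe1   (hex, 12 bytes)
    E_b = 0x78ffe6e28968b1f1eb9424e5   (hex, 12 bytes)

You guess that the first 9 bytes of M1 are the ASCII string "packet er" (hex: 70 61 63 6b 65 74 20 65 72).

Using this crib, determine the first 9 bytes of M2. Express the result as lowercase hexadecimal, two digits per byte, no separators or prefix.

First, E_a ⊕ E_b = (M1 ⊕ K) ⊕ (M2 ⊕ K) = M1 ⊕ M2, so the key drops out. Then M2 = (M1 ⊕ M2) ⊕ M1 over the first 9 bytes.
byte 0: (1c ⊕ 78) ⊕ 70 = 64 ⊕ 70 = 14
byte 1: (c6 ⊕ ff) ⊕ 61 = 39 ⊕ 61 = 58
byte 2: (28 ⊕ e6) ⊕ 63 = ce ⊕ 63 = ad
byte 3: (7c ⊕ e2) ⊕ 6b = 9e ⊕ 6b = f5
byte 4: (31 ⊕ 89) ⊕ 65 = b8 ⊕ 65 = dd
byte 5: (47 ⊕ 68) ⊕ 74 = 2f ⊕ 74 = 5b
byte 6: (14 ⊕ b1) ⊕ 20 = a5 ⊕ 20 = 85
byte 7: (9f ⊕ f1) ⊕ 65 = 6e ⊕ 65 = 0b
byte 8: (75 ⊕ eb) ⊕ 72 = 9e ⊕ 72 = ec

1458adf5dd5b850bec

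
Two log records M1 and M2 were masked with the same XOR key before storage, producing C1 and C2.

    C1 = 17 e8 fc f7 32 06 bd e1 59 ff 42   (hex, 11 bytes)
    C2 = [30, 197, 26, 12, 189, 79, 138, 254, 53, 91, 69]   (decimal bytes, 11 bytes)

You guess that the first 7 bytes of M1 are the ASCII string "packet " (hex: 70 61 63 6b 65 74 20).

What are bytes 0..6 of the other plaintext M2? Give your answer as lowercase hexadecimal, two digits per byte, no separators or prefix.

794c8590ea3d17

First, C1 ⊕ C2 = (M1 ⊕ K) ⊕ (M2 ⊕ K) = M1 ⊕ M2, so the key drops out. Then M2 = (M1 ⊕ M2) ⊕ M1 over the first 7 bytes.
byte 0: (17 ^ 1e) ^ 70 = 09 ^ 70 = 79
byte 1: (e8 ^ c5) ^ 61 = 2d ^ 61 = 4c
byte 2: (fc ^ 1a) ^ 63 = e6 ^ 63 = 85
byte 3: (f7 ^ 0c) ^ 6b = fb ^ 6b = 90
byte 4: (32 ^ bd) ^ 65 = 8f ^ 65 = ea
byte 5: (06 ^ 4f) ^ 74 = 49 ^ 74 = 3d
byte 6: (bd ^ 8a) ^ 20 = 37 ^ 20 = 17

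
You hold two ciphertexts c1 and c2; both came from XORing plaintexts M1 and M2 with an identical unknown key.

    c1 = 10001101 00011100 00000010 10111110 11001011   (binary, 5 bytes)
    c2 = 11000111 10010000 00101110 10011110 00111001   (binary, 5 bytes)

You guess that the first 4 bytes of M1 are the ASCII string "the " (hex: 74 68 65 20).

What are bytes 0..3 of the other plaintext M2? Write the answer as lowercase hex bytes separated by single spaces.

3e e4 49 00

First, c1 ⊕ c2 = (M1 ⊕ K) ⊕ (M2 ⊕ K) = M1 ⊕ M2, so the key drops out. Then M2 = (M1 ⊕ M2) ⊕ M1 over the first 4 bytes.
byte 0: (8d xor c7) xor 74 = 4a xor 74 = 3e
byte 1: (1c xor 90) xor 68 = 8c xor 68 = e4
byte 2: (02 xor 2e) xor 65 = 2c xor 65 = 49
byte 3: (be xor 9e) xor 20 = 20 xor 20 = 00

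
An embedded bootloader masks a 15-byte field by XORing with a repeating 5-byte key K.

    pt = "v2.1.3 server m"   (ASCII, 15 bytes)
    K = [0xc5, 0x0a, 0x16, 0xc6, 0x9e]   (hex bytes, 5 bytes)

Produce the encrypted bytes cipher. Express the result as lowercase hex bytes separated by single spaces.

b3 38 38 f7 b0 f6 2a 65 a3 ec b3 6f 64 e6 f3

The 5-byte key repeats, so the effective keystream is c5 0a 16 c6 9e c5 0a 16 c6 9e c5 0a 16 c6 9e.
byte 0: 76 ⊕ c5 = b3
byte 1: 32 ⊕ 0a = 38
byte 2: 2e ⊕ 16 = 38
byte 3: 31 ⊕ c6 = f7
byte 4: 2e ⊕ 9e = b0
byte 5: 33 ⊕ c5 = f6
byte 6: 20 ⊕ 0a = 2a
byte 7: 73 ⊕ 16 = 65
byte 8: 65 ⊕ c6 = a3
byte 9: 72 ⊕ 9e = ec
byte 10: 76 ⊕ c5 = b3
byte 11: 65 ⊕ 0a = 6f
byte 12: 72 ⊕ 16 = 64
byte 13: 20 ⊕ c6 = e6
byte 14: 6d ⊕ 9e = f3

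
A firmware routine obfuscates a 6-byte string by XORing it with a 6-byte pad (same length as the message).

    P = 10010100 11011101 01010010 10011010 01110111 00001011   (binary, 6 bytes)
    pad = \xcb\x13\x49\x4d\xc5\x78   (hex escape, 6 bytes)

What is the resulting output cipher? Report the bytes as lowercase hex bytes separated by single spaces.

XOR is its own inverse, so applying the key byte-wise gives the result directly.
byte 0: 94 ^ cb = 5f
byte 1: dd ^ 13 = ce
byte 2: 52 ^ 49 = 1b
byte 3: 9a ^ 4d = d7
byte 4: 77 ^ c5 = b2
byte 5: 0b ^ 78 = 73

5f ce 1b d7 b2 73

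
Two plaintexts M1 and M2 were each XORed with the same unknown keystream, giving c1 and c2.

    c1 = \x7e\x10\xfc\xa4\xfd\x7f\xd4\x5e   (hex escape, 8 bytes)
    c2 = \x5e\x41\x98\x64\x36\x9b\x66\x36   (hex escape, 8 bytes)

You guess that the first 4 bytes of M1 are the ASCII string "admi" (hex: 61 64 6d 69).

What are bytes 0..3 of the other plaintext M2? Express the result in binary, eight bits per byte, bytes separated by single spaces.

First, c1 ⊕ c2 = (M1 ⊕ K) ⊕ (M2 ⊕ K) = M1 ⊕ M2, so the key drops out. Then M2 = (M1 ⊕ M2) ⊕ M1 over the first 4 bytes.
byte 0: (7e ^ 5e) ^ 61 = 20 ^ 61 = 41
byte 1: (10 ^ 41) ^ 64 = 51 ^ 64 = 35
byte 2: (fc ^ 98) ^ 6d = 64 ^ 6d = 09
byte 3: (a4 ^ 64) ^ 69 = c0 ^ 69 = a9

01000001 00110101 00001001 10101001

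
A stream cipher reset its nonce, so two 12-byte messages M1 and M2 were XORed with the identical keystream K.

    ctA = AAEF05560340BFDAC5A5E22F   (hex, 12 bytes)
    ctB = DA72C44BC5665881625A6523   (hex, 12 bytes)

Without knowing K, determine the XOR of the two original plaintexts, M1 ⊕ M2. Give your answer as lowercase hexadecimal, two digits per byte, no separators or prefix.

ctA ⊕ ctB = (M1 ⊕ K) ⊕ (M2 ⊕ K) = M1 ⊕ M2 — the shared key cancels under XOR.
170 ⊕ 218 = 112
239 ⊕ 114 = 157
  5 ⊕ 196 = 193
 86 ⊕  75 =  29
  3 ⊕ 197 = 198
 64 ⊕ 102 =  38
191 ⊕  88 = 231
218 ⊕ 129 =  91
197 ⊕  98 = 167
165 ⊕  90 = 255
226 ⊕ 101 = 135
 47 ⊕  35 =  12

709dc11dc626e75ba7ff870c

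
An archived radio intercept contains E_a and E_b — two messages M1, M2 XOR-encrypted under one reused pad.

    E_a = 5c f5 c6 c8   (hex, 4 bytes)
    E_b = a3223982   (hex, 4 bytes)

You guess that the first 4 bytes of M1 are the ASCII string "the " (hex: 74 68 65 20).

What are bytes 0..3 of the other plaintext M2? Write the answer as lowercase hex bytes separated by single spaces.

First, E_a ⊕ E_b = (M1 ⊕ K) ⊕ (M2 ⊕ K) = M1 ⊕ M2, so the key drops out. Then M2 = (M1 ⊕ M2) ⊕ M1 over the first 4 bytes.
byte 0: (5c ⊕ a3) ⊕ 74 = ff ⊕ 74 = 8b
byte 1: (f5 ⊕ 22) ⊕ 68 = d7 ⊕ 68 = bf
byte 2: (c6 ⊕ 39) ⊕ 65 = ff ⊕ 65 = 9a
byte 3: (c8 ⊕ 82) ⊕ 20 = 4a ⊕ 20 = 6a

8b bf 9a 6a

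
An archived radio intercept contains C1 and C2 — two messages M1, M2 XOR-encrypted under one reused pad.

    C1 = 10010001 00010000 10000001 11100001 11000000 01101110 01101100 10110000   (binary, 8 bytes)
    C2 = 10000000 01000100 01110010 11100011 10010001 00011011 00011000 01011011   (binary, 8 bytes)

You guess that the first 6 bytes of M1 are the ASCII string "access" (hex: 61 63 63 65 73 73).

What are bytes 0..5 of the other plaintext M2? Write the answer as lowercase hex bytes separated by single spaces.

First, C1 ⊕ C2 = (M1 ⊕ K) ⊕ (M2 ⊕ K) = M1 ⊕ M2, so the key drops out. Then M2 = (M1 ⊕ M2) ⊕ M1 over the first 6 bytes.
byte 0: (91 XOR 80) XOR 61 = 11 XOR 61 = 70
byte 1: (10 XOR 44) XOR 63 = 54 XOR 63 = 37
byte 2: (81 XOR 72) XOR 63 = f3 XOR 63 = 90
byte 3: (e1 XOR e3) XOR 65 = 02 XOR 65 = 67
byte 4: (c0 XOR 91) XOR 73 = 51 XOR 73 = 22
byte 5: (6e XOR 1b) XOR 73 = 75 XOR 73 = 06

70 37 90 67 22 06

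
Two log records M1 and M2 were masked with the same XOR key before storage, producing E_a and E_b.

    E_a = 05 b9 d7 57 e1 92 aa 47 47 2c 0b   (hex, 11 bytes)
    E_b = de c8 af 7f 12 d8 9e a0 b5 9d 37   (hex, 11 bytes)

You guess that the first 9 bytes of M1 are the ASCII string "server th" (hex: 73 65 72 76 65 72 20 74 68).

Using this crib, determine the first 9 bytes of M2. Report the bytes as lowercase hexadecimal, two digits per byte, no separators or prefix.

First, E_a ⊕ E_b = (M1 ⊕ K) ⊕ (M2 ⊕ K) = M1 ⊕ M2, so the key drops out. Then M2 = (M1 ⊕ M2) ⊕ M1 over the first 9 bytes.
byte 0: (05 ⊕ de) ⊕ 73 = db ⊕ 73 = a8
byte 1: (b9 ⊕ c8) ⊕ 65 = 71 ⊕ 65 = 14
byte 2: (d7 ⊕ af) ⊕ 72 = 78 ⊕ 72 = 0a
byte 3: (57 ⊕ 7f) ⊕ 76 = 28 ⊕ 76 = 5e
byte 4: (e1 ⊕ 12) ⊕ 65 = f3 ⊕ 65 = 96
byte 5: (92 ⊕ d8) ⊕ 72 = 4a ⊕ 72 = 38
byte 6: (aa ⊕ 9e) ⊕ 20 = 34 ⊕ 20 = 14
byte 7: (47 ⊕ a0) ⊕ 74 = e7 ⊕ 74 = 93
byte 8: (47 ⊕ b5) ⊕ 68 = f2 ⊕ 68 = 9a

a8140a5e963814939a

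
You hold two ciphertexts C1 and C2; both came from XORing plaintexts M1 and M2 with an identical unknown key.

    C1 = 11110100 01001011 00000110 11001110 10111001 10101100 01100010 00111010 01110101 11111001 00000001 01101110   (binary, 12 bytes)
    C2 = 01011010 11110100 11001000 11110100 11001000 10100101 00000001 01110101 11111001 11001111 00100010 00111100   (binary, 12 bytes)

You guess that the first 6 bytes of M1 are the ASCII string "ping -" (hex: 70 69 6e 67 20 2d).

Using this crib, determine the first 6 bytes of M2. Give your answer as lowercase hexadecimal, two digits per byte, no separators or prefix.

ded6a05d5124

First, C1 ⊕ C2 = (M1 ⊕ K) ⊕ (M2 ⊕ K) = M1 ⊕ M2, so the key drops out. Then M2 = (M1 ⊕ M2) ⊕ M1 over the first 6 bytes.
byte 0: (f4 ⊕ 5a) ⊕ 70 = ae ⊕ 70 = de
byte 1: (4b ⊕ f4) ⊕ 69 = bf ⊕ 69 = d6
byte 2: (06 ⊕ c8) ⊕ 6e = ce ⊕ 6e = a0
byte 3: (ce ⊕ f4) ⊕ 67 = 3a ⊕ 67 = 5d
byte 4: (b9 ⊕ c8) ⊕ 20 = 71 ⊕ 20 = 51
byte 5: (ac ⊕ a5) ⊕ 2d = 09 ⊕ 2d = 24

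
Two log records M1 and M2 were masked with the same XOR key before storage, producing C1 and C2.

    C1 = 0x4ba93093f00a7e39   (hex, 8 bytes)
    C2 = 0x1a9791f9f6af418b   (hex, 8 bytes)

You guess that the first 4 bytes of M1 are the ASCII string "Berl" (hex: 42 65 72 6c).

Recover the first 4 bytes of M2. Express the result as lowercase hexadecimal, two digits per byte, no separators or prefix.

135bd306

First, C1 ⊕ C2 = (M1 ⊕ K) ⊕ (M2 ⊕ K) = M1 ⊕ M2, so the key drops out. Then M2 = (M1 ⊕ M2) ⊕ M1 over the first 4 bytes.
byte 0: (4b ^ 1a) ^ 42 = 51 ^ 42 = 13
byte 1: (a9 ^ 97) ^ 65 = 3e ^ 65 = 5b
byte 2: (30 ^ 91) ^ 72 = a1 ^ 72 = d3
byte 3: (93 ^ f9) ^ 6c = 6a ^ 6c = 06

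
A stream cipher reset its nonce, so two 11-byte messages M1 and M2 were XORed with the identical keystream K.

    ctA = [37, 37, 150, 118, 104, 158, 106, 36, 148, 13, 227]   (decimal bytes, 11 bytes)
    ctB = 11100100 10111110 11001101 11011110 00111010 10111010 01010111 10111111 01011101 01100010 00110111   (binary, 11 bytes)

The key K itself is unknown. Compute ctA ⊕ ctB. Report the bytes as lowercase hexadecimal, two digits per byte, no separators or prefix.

ctA ⊕ ctB = (M1 ⊕ K) ⊕ (M2 ⊕ K) = M1 ⊕ M2 — the shared key cancels under XOR.
byte 0: 25 XOR e4 = c1
byte 1: 25 XOR be = 9b
byte 2: 96 XOR cd = 5b
byte 3: 76 XOR de = a8
byte 4: 68 XOR 3a = 52
byte 5: 9e XOR ba = 24
byte 6: 6a XOR 57 = 3d
byte 7: 24 XOR bf = 9b
byte 8: 94 XOR 5d = c9
byte 9: 0d XOR 62 = 6f
byte 10: e3 XOR 37 = d4

c19b5ba852243d9bc96fd4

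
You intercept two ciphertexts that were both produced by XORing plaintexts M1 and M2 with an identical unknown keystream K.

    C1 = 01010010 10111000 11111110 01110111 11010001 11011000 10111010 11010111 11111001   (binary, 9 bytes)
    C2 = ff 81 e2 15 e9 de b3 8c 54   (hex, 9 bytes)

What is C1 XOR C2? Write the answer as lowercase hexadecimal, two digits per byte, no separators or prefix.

ad391c623806095bad

C1 ⊕ C2 = (M1 ⊕ K) ⊕ (M2 ⊕ K) = M1 ⊕ M2 — the shared key cancels under XOR.
52 XOR ff = ad
b8 XOR 81 = 39
fe XOR e2 = 1c
77 XOR 15 = 62
d1 XOR e9 = 38
d8 XOR de = 06
ba XOR b3 = 09
d7 XOR 8c = 5b
f9 XOR 54 = ad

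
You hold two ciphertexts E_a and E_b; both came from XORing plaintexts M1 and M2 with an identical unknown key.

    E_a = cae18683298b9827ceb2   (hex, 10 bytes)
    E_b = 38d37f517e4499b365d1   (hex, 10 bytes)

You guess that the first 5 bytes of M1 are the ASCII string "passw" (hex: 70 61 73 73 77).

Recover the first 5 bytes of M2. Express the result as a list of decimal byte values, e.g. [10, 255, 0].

[130, 83, 138, 161, 32]

First, E_a ⊕ E_b = (M1 ⊕ K) ⊕ (M2 ⊕ K) = M1 ⊕ M2, so the key drops out. Then M2 = (M1 ⊕ M2) ⊕ M1 over the first 5 bytes.
byte 0: (ca ^ 38) ^ 70 = f2 ^ 70 = 82
byte 1: (e1 ^ d3) ^ 61 = 32 ^ 61 = 53
byte 2: (86 ^ 7f) ^ 73 = f9 ^ 73 = 8a
byte 3: (83 ^ 51) ^ 73 = d2 ^ 73 = a1
byte 4: (29 ^ 7e) ^ 77 = 57 ^ 77 = 20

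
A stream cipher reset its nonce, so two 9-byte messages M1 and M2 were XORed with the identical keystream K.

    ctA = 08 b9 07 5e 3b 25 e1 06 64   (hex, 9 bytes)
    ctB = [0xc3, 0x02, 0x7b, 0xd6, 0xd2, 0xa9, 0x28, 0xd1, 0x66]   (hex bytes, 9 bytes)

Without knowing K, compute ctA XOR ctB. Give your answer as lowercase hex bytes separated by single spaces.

ctA ⊕ ctB = (M1 ⊕ K) ⊕ (M2 ⊕ K) = M1 ⊕ M2 — the shared key cancels under XOR.
08 XOR c3 = cb
b9 XOR 02 = bb
07 XOR 7b = 7c
5e XOR d6 = 88
3b XOR d2 = e9
25 XOR a9 = 8c
e1 XOR 28 = c9
06 XOR d1 = d7
64 XOR 66 = 02

cb bb 7c 88 e9 8c c9 d7 02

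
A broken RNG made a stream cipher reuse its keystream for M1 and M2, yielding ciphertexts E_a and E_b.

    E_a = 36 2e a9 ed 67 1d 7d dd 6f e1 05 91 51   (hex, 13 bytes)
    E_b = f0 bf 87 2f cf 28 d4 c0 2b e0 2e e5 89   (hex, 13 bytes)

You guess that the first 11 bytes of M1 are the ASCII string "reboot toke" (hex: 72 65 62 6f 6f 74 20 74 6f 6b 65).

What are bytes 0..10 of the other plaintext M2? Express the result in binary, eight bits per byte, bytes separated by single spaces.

10110100 11110100 01001100 10101101 11000111 01000001 10001001 01101001 00101011 01101010 01001110

First, E_a ⊕ E_b = (M1 ⊕ K) ⊕ (M2 ⊕ K) = M1 ⊕ M2, so the key drops out. Then M2 = (M1 ⊕ M2) ⊕ M1 over the first 11 bytes.
byte 0: (36 ⊕ f0) ⊕ 72 = c6 ⊕ 72 = b4
byte 1: (2e ⊕ bf) ⊕ 65 = 91 ⊕ 65 = f4
byte 2: (a9 ⊕ 87) ⊕ 62 = 2e ⊕ 62 = 4c
byte 3: (ed ⊕ 2f) ⊕ 6f = c2 ⊕ 6f = ad
byte 4: (67 ⊕ cf) ⊕ 6f = a8 ⊕ 6f = c7
byte 5: (1d ⊕ 28) ⊕ 74 = 35 ⊕ 74 = 41
byte 6: (7d ⊕ d4) ⊕ 20 = a9 ⊕ 20 = 89
byte 7: (dd ⊕ c0) ⊕ 74 = 1d ⊕ 74 = 69
byte 8: (6f ⊕ 2b) ⊕ 6f = 44 ⊕ 6f = 2b
byte 9: (e1 ⊕ e0) ⊕ 6b = 01 ⊕ 6b = 6a
byte 10: (05 ⊕ 2e) ⊕ 65 = 2b ⊕ 65 = 4e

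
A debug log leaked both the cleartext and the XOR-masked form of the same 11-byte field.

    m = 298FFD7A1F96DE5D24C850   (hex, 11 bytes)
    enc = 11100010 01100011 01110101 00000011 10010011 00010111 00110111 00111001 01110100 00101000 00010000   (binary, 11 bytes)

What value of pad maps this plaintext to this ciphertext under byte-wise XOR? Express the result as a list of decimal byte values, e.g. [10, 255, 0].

[203, 236, 136, 121, 140, 129, 233, 100, 80, 224, 64]

Since enc = m ⊕ pad, XORing both sides with m gives pad = m ⊕ enc.
29 ^ e2 = cb
8f ^ 63 = ec
fd ^ 75 = 88
7a ^ 03 = 79
1f ^ 93 = 8c
96 ^ 17 = 81
de ^ 37 = e9
5d ^ 39 = 64
24 ^ 74 = 50
c8 ^ 28 = e0
50 ^ 10 = 40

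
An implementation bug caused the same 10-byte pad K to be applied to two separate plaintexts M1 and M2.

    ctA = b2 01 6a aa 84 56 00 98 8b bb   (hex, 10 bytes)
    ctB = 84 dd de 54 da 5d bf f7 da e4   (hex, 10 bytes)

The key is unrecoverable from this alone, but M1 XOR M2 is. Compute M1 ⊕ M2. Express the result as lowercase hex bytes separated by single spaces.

ctA ⊕ ctB = (M1 ⊕ K) ⊕ (M2 ⊕ K) = M1 ⊕ M2 — the shared key cancels under XOR.
b2 xor 84 = 36
01 xor dd = dc
6a xor de = b4
aa xor 54 = fe
84 xor da = 5e
56 xor 5d = 0b
00 xor bf = bf
98 xor f7 = 6f
8b xor da = 51
bb xor e4 = 5f

36 dc b4 fe 5e 0b bf 6f 51 5f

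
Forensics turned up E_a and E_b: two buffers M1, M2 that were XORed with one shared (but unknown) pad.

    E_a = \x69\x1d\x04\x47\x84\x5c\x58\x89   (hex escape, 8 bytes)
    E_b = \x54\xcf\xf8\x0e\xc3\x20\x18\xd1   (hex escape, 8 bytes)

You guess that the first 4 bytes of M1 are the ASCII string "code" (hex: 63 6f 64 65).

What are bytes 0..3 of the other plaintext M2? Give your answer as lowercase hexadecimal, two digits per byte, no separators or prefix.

5ebd982c

First, E_a ⊕ E_b = (M1 ⊕ K) ⊕ (M2 ⊕ K) = M1 ⊕ M2, so the key drops out. Then M2 = (M1 ⊕ M2) ⊕ M1 over the first 4 bytes.
byte 0: (69 ⊕ 54) ⊕ 63 = 3d ⊕ 63 = 5e
byte 1: (1d ⊕ cf) ⊕ 6f = d2 ⊕ 6f = bd
byte 2: (04 ⊕ f8) ⊕ 64 = fc ⊕ 64 = 98
byte 3: (47 ⊕ 0e) ⊕ 65 = 49 ⊕ 65 = 2c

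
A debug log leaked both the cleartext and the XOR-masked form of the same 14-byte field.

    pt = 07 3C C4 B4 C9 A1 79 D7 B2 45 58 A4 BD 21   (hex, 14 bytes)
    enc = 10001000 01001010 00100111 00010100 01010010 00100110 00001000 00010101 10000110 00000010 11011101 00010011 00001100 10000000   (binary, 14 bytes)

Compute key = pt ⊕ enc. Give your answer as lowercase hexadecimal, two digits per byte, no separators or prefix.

Since enc = pt ⊕ key, XORing both sides with pt gives key = pt ⊕ enc.
byte 0:   7 XOR 136 = 143
byte 1:  60 XOR  74 = 118
byte 2: 196 XOR  39 = 227
byte 3: 180 XOR  20 = 160
byte 4: 201 XOR  82 = 155
byte 5: 161 XOR  38 = 135
byte 6: 121 XOR   8 = 113
byte 7: 215 XOR  21 = 194
byte 8: 178 XOR 134 =  52
byte 9:  69 XOR   2 =  71
byte 10:  88 XOR 221 = 133
byte 11: 164 XOR  19 = 183
byte 12: 189 XOR  12 = 177
byte 13:  33 XOR 128 = 161

8f76e3a09b8771c2344785b7b1a1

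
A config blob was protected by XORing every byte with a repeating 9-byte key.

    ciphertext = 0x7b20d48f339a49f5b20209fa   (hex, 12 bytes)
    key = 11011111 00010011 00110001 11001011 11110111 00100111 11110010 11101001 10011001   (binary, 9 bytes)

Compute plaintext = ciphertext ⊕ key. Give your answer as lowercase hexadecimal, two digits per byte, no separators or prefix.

a433e544c4bdbb1c2bdd1acb

The 9-byte key repeats, so the effective keystream is df 13 31 cb f7 27 f2 e9 99 df 13 31.
byte 0: 7b ⊕ df = a4
byte 1: 20 ⊕ 13 = 33
byte 2: d4 ⊕ 31 = e5
byte 3: 8f ⊕ cb = 44
byte 4: 33 ⊕ f7 = c4
byte 5: 9a ⊕ 27 = bd
byte 6: 49 ⊕ f2 = bb
byte 7: f5 ⊕ e9 = 1c
byte 8: b2 ⊕ 99 = 2b
byte 9: 02 ⊕ df = dd
byte 10: 09 ⊕ 13 = 1a
byte 11: fa ⊕ 31 = cb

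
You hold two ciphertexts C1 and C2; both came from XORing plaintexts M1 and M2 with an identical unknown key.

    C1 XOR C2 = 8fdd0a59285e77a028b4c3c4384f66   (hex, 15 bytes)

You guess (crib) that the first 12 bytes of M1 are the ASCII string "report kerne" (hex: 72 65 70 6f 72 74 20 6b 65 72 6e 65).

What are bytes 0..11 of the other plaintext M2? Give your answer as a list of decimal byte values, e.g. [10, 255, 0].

[253, 184, 122, 54, 90, 42, 87, 203, 77, 198, 173, 161]

Since C1 ⊕ C2 = M1 ⊕ M2, XORing with the guessed M1 bytes yields the corresponding M2 bytes: M2 = (C1 ⊕ C2) ⊕ M1.
8f ^ 72 = fd
dd ^ 65 = b8
0a ^ 70 = 7a
59 ^ 6f = 36
28 ^ 72 = 5a
5e ^ 74 = 2a
77 ^ 20 = 57
a0 ^ 6b = cb
28 ^ 65 = 4d
b4 ^ 72 = c6
c3 ^ 6e = ad
c4 ^ 65 = a1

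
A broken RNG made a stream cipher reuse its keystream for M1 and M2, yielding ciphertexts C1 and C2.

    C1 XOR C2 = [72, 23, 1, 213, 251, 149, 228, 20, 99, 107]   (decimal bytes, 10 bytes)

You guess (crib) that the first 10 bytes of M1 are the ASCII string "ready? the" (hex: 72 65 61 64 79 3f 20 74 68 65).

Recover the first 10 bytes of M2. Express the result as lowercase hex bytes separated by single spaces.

3a 72 60 b1 82 aa c4 60 0b 0e

Since C1 ⊕ C2 = M1 ⊕ M2, XORing with the guessed M1 bytes yields the corresponding M2 bytes: M2 = (C1 ⊕ C2) ⊕ M1.
byte 0: 48 xor 72 = 3a
byte 1: 17 xor 65 = 72
byte 2: 01 xor 61 = 60
byte 3: d5 xor 64 = b1
byte 4: fb xor 79 = 82
byte 5: 95 xor 3f = aa
byte 6: e4 xor 20 = c4
byte 7: 14 xor 74 = 60
byte 8: 63 xor 68 = 0b
byte 9: 6b xor 65 = 0e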